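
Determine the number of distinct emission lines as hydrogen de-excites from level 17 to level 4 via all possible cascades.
91

The electron can occupy levels n = 4, 5, ..., 17 during de-excitation — that is m = 17 - 4 + 1 = 14 distinct levels.

The number of distinct spectral lines equals the number of ways to choose 2 of these m levels (each pair gives one possible emission transition):

Number of lines = m(m-1)/2 = 14×13/2 = 91

These correspond to all possible transitions between the 14 levels:
17 → 16, 17 → 15, 17 → 14, 17 → 13, 17 → 12, 17 → 11, 17 → 10, 17 → 9...

Each transition produces a photon with a unique energy (and thus wavelength). This count does not depend on Z.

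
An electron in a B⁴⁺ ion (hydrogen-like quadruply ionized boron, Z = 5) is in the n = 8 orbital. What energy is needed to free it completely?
5.31 eV

The ionization energy is the energy needed to remove the electron completely (n → ∞).

For a hydrogen-like ion with Z = 5, E_n = -13.6057 Z² / n² eV.

At n = 8: E_8 = -13.6057 × 5² / 8² = -5.31473 eV
At n = ∞: E_∞ = 0 eV

Ionization energy = E_∞ - E_8 = 0 - (-5.31473) = 5.31473 eV
Ionization energy ≈ 5.31 eV

This is also called the binding energy of the electron in state n = 8.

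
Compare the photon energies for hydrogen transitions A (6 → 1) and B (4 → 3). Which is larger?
6 → 1

Calculate the energy for each transition:

Transition 6 → 1:
ΔE₁ = |E_1 - E_6| = |-13.6057/1² - (-13.6057/6²)|
ΔE₁ = |-13.60570000 - (-0.37793611)| = 13.22776 eV

Transition 4 → 3:
ΔE₂ = |E_3 - E_4| = |-13.6057/3² - (-13.6057/4²)|
ΔE₂ = |-1.51174444 - (-0.85035625)| = 0.66139 eV

Since 13.22776 eV > 0.66139 eV, the transition 6 → 1 emits the more energetic photon.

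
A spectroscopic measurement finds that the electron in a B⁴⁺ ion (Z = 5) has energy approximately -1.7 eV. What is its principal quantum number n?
n = 14

The exact energy levels follow E_n = -13.6057 Z² / n² eV with Z = 5.

The measured value (-1.7 eV) is reported to only 2 significant figures, so we must test candidate n values and see which one matches to that precision.

Candidate energies:
  n = 12:  E = -13.6057 × 5² / 12² = -2.36210 eV
  n = 13:  E = -13.6057 × 5² / 13² = -2.01268 eV
  n = 14:  E = -13.6057 × 5² / 14² = -1.73542 eV  ← matches
  n = 15:  E = -13.6057 × 5² / 15² = -1.51174 eV
  n = 16:  E = -13.6057 × 5² / 16² = -1.32868 eV

Checking against the measurement of -1.7 eV (2 sig figs), only n = 14 agrees:
E_14 = -1.73542 eV, which rounds to -1.7 eV ✓

Therefore n = 14.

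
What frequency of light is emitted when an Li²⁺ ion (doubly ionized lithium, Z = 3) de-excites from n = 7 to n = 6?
2.1820e+14 Hz

First, find the transition energy:
E_7 = -13.6057 × 3² / 7² = -2.49900612 eV
E_6 = -13.6057 × 3² / 6² = -3.40142500 eV
|ΔE| = |E_6 - E_7| = 0.90241888 eV

Convert to Joules: E = 0.90241888 eV × (1.602177 × 10⁻¹⁹ J/eV) = 1.445835e-19 J

Using E = hf:
f = E/h = 1.445835e-19 J / (6.62607 × 10⁻³⁴ J·s)
f = 2.1820e+14 Hz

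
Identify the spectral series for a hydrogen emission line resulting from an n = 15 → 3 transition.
Paschen series

The spectral series in hydrogen are named based on the final (lower) energy level:
- Lyman series: n_final = 1 (ultraviolet)
- Balmer series: n_final = 2 (visible/near-UV)
- Paschen series: n_final = 3 (infrared)
- Brackett series: n_final = 4 (infrared)
- Pfund series: n_final = 5 (far infrared)

Since this transition ends at n = 3, it belongs to the Paschen series.

For reference, this 15 → 3 line has photon energy
ΔE = 13.6057 eV × (1/3² - 1/15²) = 1.451275 eV,
corresponding to wavelength λ = hc/ΔE = 1239.84 eV·nm / 1.451275 eV = 854.31 nm in the infrared region.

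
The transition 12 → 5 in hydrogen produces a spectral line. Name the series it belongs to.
Pfund series

The spectral series in hydrogen are named based on the final (lower) energy level:
- Lyman series: n_final = 1 (ultraviolet)
- Balmer series: n_final = 2 (visible/near-UV)
- Paschen series: n_final = 3 (infrared)
- Brackett series: n_final = 4 (infrared)
- Pfund series: n_final = 5 (far infrared)

Since this transition ends at n = 5, it belongs to the Pfund series.

For reference, this 12 → 5 line has photon energy
ΔE = 13.6057 eV × (1/5² - 1/12²) = 0.44974397 eV,
corresponding to wavelength λ = hc/ΔE = 1239.84 eV·nm / 0.44974397 eV = 2756.77 nm in the far infrared region.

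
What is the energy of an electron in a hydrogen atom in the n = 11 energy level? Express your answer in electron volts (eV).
-0.11 eV

The energy levels of a hydrogen-like atom are given by:
E_n = -13.6057 eV / n²

For n = 11:
E_11 = -13.6057 eV / 11²
E_11 = -13.6057 eV / 121
E_11 = -0.11 eV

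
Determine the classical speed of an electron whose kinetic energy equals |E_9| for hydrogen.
2.43e+05 m/s (or 0.08% of c)

The binding energy at n = 9 for hydrogen is:
E_9 = -13.6057/9² = -0.167972 eV
|E_9| = 0.167972 eV

Convert to Joules:
KE = 0.167972 eV × (1.602177 × 10⁻¹⁹ J/eV) = 2.6912e-20 J

Using KE = ½mv²:
v = √(2·KE/m_e)
v = √(2 × 2.6912e-20 J / 9.10938 × 10⁻³¹ kg)
v = 2.43e+05 m/s

This is approximately 0.08% the speed of light.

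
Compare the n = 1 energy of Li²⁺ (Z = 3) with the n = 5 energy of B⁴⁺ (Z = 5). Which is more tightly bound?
Li²⁺ at n = 1 (E = -122.451300 eV)

Using E_n = -13.6057 Z² / n² eV:

Li²⁺ (Z = 3) at n = 1:
E = -13.6057 × 3² / 1² = -13.6057 × 9 / 1 = -122.451300000 eV

B⁴⁺ (Z = 5) at n = 5:
E = -13.6057 × 5² / 5² = -13.6057 × 25 / 25 = -13.605700000 eV

Since -122.451300000 eV < -13.605700000 eV,
Li²⁺ at n = 1 is more tightly bound (requires more energy to ionize).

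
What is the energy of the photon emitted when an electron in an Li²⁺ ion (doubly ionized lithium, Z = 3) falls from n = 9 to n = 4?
6.14146 eV

The energy levels are E_n = -13.6057 Z² eV / n².

Energy at n = 9: E_9 = -13.6057 × 3² / 9² = -1.51174444 eV
Energy at n = 4: E_4 = -13.6057 × 3² / 4² = -7.65320625 eV

For emission (electron falling to lower state), the photon energy is:
E_photon = E_9 - E_4 = |-1.51174444 - (-7.65320625)|
E_photon = 6.14146 eV

This energy is carried away by the emitted photon.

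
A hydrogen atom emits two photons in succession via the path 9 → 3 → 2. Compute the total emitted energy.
3.233453 eV

The energy levels of hydrogen are E_n = -13.6057 / n² eV.

First transition (9 → 3):
ΔE₁ = |E_3 - E_9|
ΔE₁ = |-1.511744444444 - (-0.167971604938)| = 1.343772840 eV

Second transition (3 → 2):
ΔE₂ = |E_2 - E_3|
ΔE₂ = |-3.401425000000 - (-1.511744444444)| = 1.889680556 eV

Total energy released:
E_total = ΔE₁ + ΔE₂ = 1.343772840 + 1.889680556 = 3.233453 eV

Note: This equals the direct transition 9 → 2: 3.233453 eV ✓
Energy is conserved regardless of the path taken.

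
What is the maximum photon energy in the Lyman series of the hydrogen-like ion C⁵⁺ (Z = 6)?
489.80520 eV

The series limit corresponds to the transition from n = ∞ to n = 1.
This is the highest energy (shortest wavelength) transition in the Lyman series.

E_∞ = 0 eV
E_1 = -13.6057 × 6² / 1² = -489.80520 eV

Energy at series limit:
ΔE = E_∞ - E_1 = 0 - (-489.80520) = 489.80520 eV

This energy equals the ionization energy from the n = 1 state of C⁵⁺.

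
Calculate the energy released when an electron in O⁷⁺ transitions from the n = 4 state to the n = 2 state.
163.27 eV

The energy levels are E_n = -13.6057 Z² eV / n².

Energy at n = 4: E_4 = -13.6057 × 8² / 4² = -54.42280 eV
Energy at n = 2: E_2 = -13.6057 × 8² / 2² = -217.69120 eV

For emission (electron falling to lower state), the photon energy is:
E_photon = E_4 - E_2 = |-54.42280 - (-217.69120)|
E_photon = 163.27 eV

This energy is carried away by the emitted photon.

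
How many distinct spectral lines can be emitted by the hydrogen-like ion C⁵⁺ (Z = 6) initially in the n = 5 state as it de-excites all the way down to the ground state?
10

The electron can occupy levels n = 1, 2, ..., 5 during de-excitation — that is m = 5 - 1 + 1 = 5 distinct levels.

The number of distinct spectral lines equals the number of ways to choose 2 of these m levels (each pair gives one possible emission transition):

Number of lines = m(m-1)/2 = 5×4/2 = 10

These correspond to all possible transitions between the 5 levels:
5 → 4, 5 → 3, 5 → 2, 5 → 1, 4 → 3, 4 → 2, 4 → 1, 3 → 2...

Each transition produces a photon with a unique energy (and thus wavelength). This count does not depend on Z.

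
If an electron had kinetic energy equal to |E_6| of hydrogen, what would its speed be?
3.6462e+05 m/s (or 0.12162% of c)

The binding energy at n = 6 for hydrogen is:
E_6 = -13.6057/6² = -0.37793611 eV
|E_6| = 0.37793611 eV

Convert to Joules:
KE = 0.37793611 eV × (1.602177 × 10⁻¹⁹ J/eV) = 6.055205e-20 J

Using KE = ½mv²:
v = √(2·KE/m_e)
v = √(2 × 6.055205e-20 J / 9.10938 × 10⁻³¹ kg)
v = 3.6462e+05 m/s

This is approximately 0.12162% the speed of light.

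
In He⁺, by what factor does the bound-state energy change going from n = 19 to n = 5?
14.44000

Using E_n = -13.6057 Z² / n² eV with Z = 2:

E_5 = -13.6057 × 2² / 5² = -54.4228 / 25 = -2.17691200000 eV
E_19 = -13.6057 × 2² / 19² = -54.4228 / 361 = -0.15075567867 eV

The ratio is:
E_5/E_19 = (-2.17691200000) / (-0.15075567867)
E_5/E_19 = (-54.4228/25) / (-54.4228/361)
E_5/E_19 = 361/25
E_5/E_19 = 14.44000
(Note: the Z² factors cancel in the ratio.)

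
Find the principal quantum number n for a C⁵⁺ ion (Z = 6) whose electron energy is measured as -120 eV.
n = 2

The exact energy levels follow E_n = -13.6057 Z² / n² eV with Z = 6.

The measured value (-120 eV) is reported to only 2 significant figures, so we must test candidate n values and see which one matches to that precision.

Candidate energies:
  n = 1:  E = -13.6057 × 6² / 1² = -489.80520 eV
  n = 2:  E = -13.6057 × 6² / 2² = -122.45130 eV  ← matches
  n = 3:  E = -13.6057 × 6² / 3² = -54.42280 eV
  n = 4:  E = -13.6057 × 6² / 4² = -30.61283 eV

Checking against the measurement of -120 eV (2 sig figs), only n = 2 agrees:
E_2 = -122.45130 eV, which rounds to -120 eV ✓

Therefore n = 2.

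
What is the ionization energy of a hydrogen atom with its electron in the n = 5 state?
0.54 eV

The ionization energy is the energy needed to remove the electron completely (n → ∞).

For hydrogen, E_n = -13.6057 eV / n².

At n = 5: E_5 = -13.6057 / 5² = -0.54423 eV
At n = ∞: E_∞ = 0 eV

Ionization energy = E_∞ - E_5 = 0 - (-0.54423) = 0.54423 eV
Ionization energy ≈ 0.54 eV

This is also called the binding energy of the electron in state n = 5.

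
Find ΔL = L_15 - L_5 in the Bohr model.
1.05457e-33 J·s (or 10ℏ)

In the Bohr model, L_n = nℏ where ℏ = 1.0545718e-34 J·s.

L_15 = 15ℏ = 1.5818577e-33 J·s
L_5 = 5ℏ = 5.2728590e-34 J·s

ΔL = L_15 - L_5 = (15 - 5)ℏ = 10ℏ
ΔL = 10 × 1.0545718e-34 J·s = 1.05457e-33 J·s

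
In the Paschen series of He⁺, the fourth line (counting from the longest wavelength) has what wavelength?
251.167 nm

The lines of a series are numbered from the longest wavelength (smallest ΔE) outward; the fourth line is the transition from n = n_f + 4 to n_f.
The Paschen series has all transitions ending at n_f = 3.

For He⁺ (Z = 2), the fourth line (δ-line) is the jump from n = 7 to n = 3:
E_7 = -13.6057 × 2² / 7² = -1.1106694 eV
E_3 = -13.6057 × 2² / 3² = -6.0469778 eV
ΔE = E_7 - E_3 = 4.9363084 eV

λ = hc/E = 1239.84 eV·nm / 4.9363084 eV
λ = 251.167 nm

This is the δ-line of the Paschen series in He⁺.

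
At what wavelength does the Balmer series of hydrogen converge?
364.5061 nm

The series limit corresponds to the transition from n = ∞ to n = 2.
This is the highest energy (shortest wavelength) transition in the Balmer series.

E_∞ = 0 eV
E_2 = -13.6057 / 2² = -3.40142500 eV

Energy at series limit:
ΔE = E_∞ - E_2 = 0 - (-3.40142500) = 3.40142500 eV
λ = hc/E = 1239.84 eV·nm / 3.40142500 eV = 364.5061 nm

This energy equals the ionization energy from the n = 2 state of hydrogen.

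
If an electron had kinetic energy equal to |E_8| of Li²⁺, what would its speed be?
8.2038e+05 m/s (or 0.27365% of c)

The binding energy at n = 8 for Li²⁺ is:
E_8 = -13.6057 × 3²/8² = -1.9133016 eV
|E_8| = 1.9133016 eV

Convert to Joules:
KE = 1.9133016 eV × (1.602177 × 10⁻¹⁹ J/eV) = 3.065448e-19 J

Using KE = ½mv²:
v = √(2·KE/m_e)
v = √(2 × 3.065448e-19 J / 9.10938 × 10⁻³¹ kg)
v = 8.2038e+05 m/s

This is approximately 0.27365% the speed of light.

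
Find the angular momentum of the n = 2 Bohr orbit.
2.10914e-34 J·s (or 2ℏ)

In the Bohr model, angular momentum is quantized:
L = nℏ

where ℏ = h/(2π) = 1.0545718e-34 J·s

For n = 2:
L = 2 × 1.0545718e-34 J·s
L = 2.10914e-34 J·s

This can also be written as L = 2ℏ.
The angular momentum is an integer multiple of the reduced Planck constant.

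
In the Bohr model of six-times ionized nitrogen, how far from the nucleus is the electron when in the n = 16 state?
1.9353 nm (or 19.3528 Å)

The Bohr radius formula is:
r_n = n² a₀ / Z

where a₀ = 0.0529177 nm is the Bohr radius.

For N⁶⁺ (Z = 7) at n = 16:
r_16 = 16² × 0.0529177 nm / 7
r_16 = 256 × 0.0529177 nm / 7
r_16 = 13.54693 nm / 7
r_16 = 1.9353 nm

The electron orbits at approximately 1.9353 nm from the nucleus.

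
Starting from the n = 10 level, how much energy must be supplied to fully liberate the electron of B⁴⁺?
3.40 eV

The ionization energy is the energy needed to remove the electron completely (n → ∞).

For a hydrogen-like ion with Z = 5, E_n = -13.6057 Z² / n² eV.

At n = 10: E_10 = -13.6057 × 5² / 10² = -3.40143 eV
At n = ∞: E_∞ = 0 eV

Ionization energy = E_∞ - E_10 = 0 - (-3.40143) = 3.40143 eV
Ionization energy ≈ 3.40 eV

This is also called the binding energy of the electron in state n = 10.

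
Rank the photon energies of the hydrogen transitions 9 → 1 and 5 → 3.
9 → 1

Calculate the energy for each transition:

Transition 9 → 1:
ΔE₁ = |E_1 - E_9| = |-13.6057/1² - (-13.6057/9²)|
ΔE₁ = |-13.60570000 - (-0.16797160)| = 13.43773 eV

Transition 5 → 3:
ΔE₂ = |E_3 - E_5| = |-13.6057/3² - (-13.6057/5²)|
ΔE₂ = |-1.51174444 - (-0.54422800)| = 0.96752 eV

Since 13.43773 eV > 0.96752 eV, the transition 9 → 1 emits the more energetic photon.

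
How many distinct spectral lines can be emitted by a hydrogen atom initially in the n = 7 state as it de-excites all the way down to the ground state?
21

The electron can occupy levels n = 1, 2, ..., 7 during de-excitation — that is m = 7 - 1 + 1 = 7 distinct levels.

The number of distinct spectral lines equals the number of ways to choose 2 of these m levels (each pair gives one possible emission transition):

Number of lines = m(m-1)/2 = 7×6/2 = 21

These correspond to all possible transitions between the 7 levels:
7 → 6, 7 → 5, 7 → 4, 7 → 3, 7 → 2, 7 → 1, 6 → 5, 6 → 4...

Each transition produces a photon with a unique energy (and thus wavelength). This count does not depend on Z.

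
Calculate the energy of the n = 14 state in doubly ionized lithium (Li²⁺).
-0.625 eV

For hydrogen-like ions, the energy levels scale with Z²:
E_n = -13.6057 Z² / n² eV

For Li²⁺ (Z = 3) at n = 14:
E_14 = -13.6057 × 3² / 14²
E_14 = -13.6057 × 9 / 196
E_14 = -122.4513 / 196
E_14 = -0.625 eV

The energy is 9 times more negative than hydrogen at the same n due to the stronger nuclear charge.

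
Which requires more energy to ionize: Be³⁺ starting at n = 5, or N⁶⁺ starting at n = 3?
N⁶⁺ at n = 3 (E = -74.07548 eV)

Using E_n = -13.6057 Z² / n² eV:

Be³⁺ (Z = 4) at n = 5:
E = -13.6057 × 4² / 5² = -13.6057 × 16 / 25 = -8.70764800 eV

N⁶⁺ (Z = 7) at n = 3:
E = -13.6057 × 7² / 3² = -13.6057 × 49 / 9 = -74.07547778 eV

Since -74.07547778 eV < -8.70764800 eV,
N⁶⁺ at n = 3 is more tightly bound (requires more energy to ionize).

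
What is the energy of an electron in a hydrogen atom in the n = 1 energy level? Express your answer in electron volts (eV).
-13.6057 eV

The energy levels of a hydrogen-like atom are given by:
E_n = -13.6057 eV / n²

For n = 1:
E_1 = -13.6057 eV / 1²
E_1 = -13.6057 eV / 1
E_1 = -13.6057 eV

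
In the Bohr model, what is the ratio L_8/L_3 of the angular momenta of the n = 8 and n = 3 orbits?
2.667

In the Bohr model, L_n = nℏ, so the ratio is purely the ratio of quantum numbers:

L_8/L_3 = 8ℏ / 3ℏ = 8/3 = 2.667

The angular momentum scales linearly with n.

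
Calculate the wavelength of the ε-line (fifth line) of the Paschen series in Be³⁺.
59.65 nm

The lines of a series are numbered from the longest wavelength (smallest ΔE) outward; the fifth line is the transition from n = n_f + 5 to n_f.
The Paschen series has all transitions ending at n_f = 3.

For Be³⁺ (Z = 4), the fifth line (ε-line) is the jump from n = 8 to n = 3:
E_8 = -13.6057 × 4² / 8² = -3.4014 eV
E_3 = -13.6057 × 4² / 3² = -24.1879 eV
ΔE = E_8 - E_3 = 20.7865 eV

λ = hc/E = 1239.84 eV·nm / 20.7865 eV
λ = 59.65 nm

This is the ε-line of the Paschen series in Be³⁺.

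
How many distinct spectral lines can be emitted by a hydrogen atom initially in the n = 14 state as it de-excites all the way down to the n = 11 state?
6

The electron can occupy levels n = 11, 12, ..., 14 during de-excitation — that is m = 14 - 11 + 1 = 4 distinct levels.

The number of distinct spectral lines equals the number of ways to choose 2 of these m levels (each pair gives one possible emission transition):

Number of lines = m(m-1)/2 = 4×3/2 = 6

These correspond to all possible transitions between the 4 levels:
14 → 13, 14 → 12, 14 → 11, 13 → 12, 13 → 11, 12 → 11

Each transition produces a photon with a unique energy (and thus wavelength). This count does not depend on Z.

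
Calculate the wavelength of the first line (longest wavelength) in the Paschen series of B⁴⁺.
74.98 nm

The longest wavelength corresponds to the smallest energy transition in the series.
The Paschen series has all transitions ending at n_f = 3.

For B⁴⁺ (Z = 5), the first line (α-line) is the jump from n = 4 to n = 3:
E_4 = -13.6057 × 5² / 4² = -21.2589 eV
E_3 = -13.6057 × 5² / 3² = -37.7936 eV
ΔE = E_4 - E_3 = 16.5347 eV

λ = hc/E = 1239.84 eV·nm / 16.5347 eV
λ = 74.98 nm

This is the α-line of the Paschen series in B⁴⁺.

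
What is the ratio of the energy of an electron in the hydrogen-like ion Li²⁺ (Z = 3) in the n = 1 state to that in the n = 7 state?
49.0000

Using E_n = -13.6057 Z² / n² eV with Z = 3:

E_1 = -13.6057 × 3² / 1² = -122.4513 / 1 = -122.4513000000 eV
E_7 = -13.6057 × 3² / 7² = -122.4513 / 49 = -2.4990061224 eV

The ratio is:
E_1/E_7 = (-122.4513000000) / (-2.4990061224)
E_1/E_7 = (-122.4513/1) / (-122.4513/49)
E_1/E_7 = 49/1
E_1/E_7 = 49.0000
(Note: the Z² factors cancel in the ratio.)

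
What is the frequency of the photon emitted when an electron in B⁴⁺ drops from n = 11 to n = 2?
1.99e+16 Hz

First, find the transition energy:
E_11 = -13.6057 × 5² / 11² = -2.8111 eV
E_2 = -13.6057 × 5² / 2² = -85.0356 eV
|ΔE| = |E_2 - E_11| = 82.2245 eV

Convert to Joules: E = 82.2245 eV × (1.602177 × 10⁻¹⁹ J/eV) = 1.3174e-17 J

Using E = hf:
f = E/h = 1.3174e-17 J / (6.62607 × 10⁻³⁴ J·s)
f = 1.99e+16 Hz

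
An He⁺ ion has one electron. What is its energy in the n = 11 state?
-0.449775 eV

For hydrogen-like ions, the energy levels scale with Z²:
E_n = -13.6057 Z² / n² eV

For He⁺ (Z = 2) at n = 11:
E_11 = -13.6057 × 2² / 11²
E_11 = -13.6057 × 4 / 121
E_11 = -54.4228 / 121
E_11 = -0.449775 eV

The energy is 4 times more negative than hydrogen at the same n due to the stronger nuclear charge.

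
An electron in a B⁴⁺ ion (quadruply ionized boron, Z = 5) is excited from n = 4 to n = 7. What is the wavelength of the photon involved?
86.597802 nm

First, find the transition energy using E_n = -13.6057 Z² / n² eV:
E_4 = -13.6057 × 5² / 4² = -21.25890625 eV
E_7 = -13.6057 × 5² / 7² = -6.94168367 eV

Photon energy: |ΔE| = |E_7 - E_4| = 14.31722258 eV

Convert to wavelength using E = hc/λ with hc = 1239.84 eV·nm:
λ = hc/E = 1239.84 eV·nm / 14.31722258 eV
λ = 86.597802 nm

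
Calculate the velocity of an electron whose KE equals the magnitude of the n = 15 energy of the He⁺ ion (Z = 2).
2.91692e+05 m/s (or 0.097% of c)

The binding energy at n = 15 for He⁺ is:
E_15 = -13.6057 × 2²/15² = -0.241879111 eV
|E_15| = 0.241879111 eV

Convert to Joules:
KE = 0.241879111 eV × (1.602177 × 10⁻¹⁹ J/eV) = 3.8753315e-20 J

Using KE = ½mv²:
v = √(2·KE/m_e)
v = √(2 × 3.8753315e-20 J / 9.10938 × 10⁻³¹ kg)
v = 2.91692e+05 m/s

This is approximately 0.097% the speed of light.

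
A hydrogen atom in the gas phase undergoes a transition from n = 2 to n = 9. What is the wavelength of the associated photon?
383.441 nm

First, find the transition energy using E_n = -13.6057 / n² eV:
E_2 = -13.6057 / 2² = -3.4014250 eV
E_9 = -13.6057 / 9² = -0.1679716 eV

Photon energy: |ΔE| = |E_9 - E_2| = 3.2334534 eV

Convert to wavelength using E = hc/λ with hc = 1239.84 eV·nm:
λ = hc/E = 1239.84 eV·nm / 3.2334534 eV
λ = 383.441 nm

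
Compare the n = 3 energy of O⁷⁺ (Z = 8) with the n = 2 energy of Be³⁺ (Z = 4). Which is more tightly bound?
O⁷⁺ at n = 3 (E = -96.751644 eV)

Using E_n = -13.6057 Z² / n² eV:

O⁷⁺ (Z = 8) at n = 3:
E = -13.6057 × 8² / 3² = -13.6057 × 64 / 9 = -96.751644444 eV

Be³⁺ (Z = 4) at n = 2:
E = -13.6057 × 4² / 2² = -13.6057 × 16 / 4 = -54.422800000 eV

Since -96.751644444 eV < -54.422800000 eV,
O⁷⁺ at n = 3 is more tightly bound (requires more energy to ionize).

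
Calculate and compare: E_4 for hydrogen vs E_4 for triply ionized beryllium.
Be³⁺ at n = 4 (E = -13.605700 eV)

Using E_n = -13.6057 Z² / n² eV:

H (Z = 1) at n = 4:
E = -13.6057 × 1² / 4² = -13.6057 × 1 / 16 = -0.850356250 eV

Be³⁺ (Z = 4) at n = 4:
E = -13.6057 × 4² / 4² = -13.6057 × 16 / 16 = -13.605700000 eV

Since -13.605700000 eV < -0.850356250 eV,
Be³⁺ at n = 4 is more tightly bound (requires more energy to ionize).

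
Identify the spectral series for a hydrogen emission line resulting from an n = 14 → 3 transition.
Paschen series

The spectral series in hydrogen are named based on the final (lower) energy level:
- Lyman series: n_final = 1 (ultraviolet)
- Balmer series: n_final = 2 (visible/near-UV)
- Paschen series: n_final = 3 (infrared)
- Brackett series: n_final = 4 (infrared)
- Pfund series: n_final = 5 (far infrared)

Since this transition ends at n = 3, it belongs to the Paschen series.

For reference, this 14 → 3 line has photon energy
ΔE = 13.6057 eV × (1/3² - 1/14²) = 1.4423276 eV,
corresponding to wavelength λ = hc/ΔE = 1239.84 eV·nm / 1.4423276 eV = 859.611 nm in the infrared region.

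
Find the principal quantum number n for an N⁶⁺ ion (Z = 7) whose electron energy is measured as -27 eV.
n = 5

The exact energy levels follow E_n = -13.6057 Z² / n² eV with Z = 7.

The measured value (-27 eV) is reported to only 2 significant figures, so we must test candidate n values and see which one matches to that precision.

Candidate energies:
  n = 3:  E = -13.6057 × 7² / 3² = -74.07548 eV
  n = 4:  E = -13.6057 × 7² / 4² = -41.66746 eV
  n = 5:  E = -13.6057 × 7² / 5² = -26.66717 eV  ← matches
  n = 6:  E = -13.6057 × 7² / 6² = -18.51887 eV
  n = 7:  E = -13.6057 × 7² / 7² = -13.60570 eV

Checking against the measurement of -27 eV (2 sig figs), only n = 5 agrees:
E_5 = -26.66717 eV, which rounds to -27 eV ✓

Therefore n = 5.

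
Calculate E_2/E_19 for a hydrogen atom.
90.25000

Using E_n = -13.6057 Z² / n² eV with Z = 1:

E_2 = -13.6057 / 2² = -13.6057 / 4 = -3.40142500000 eV
E_19 = -13.6057 / 19² = -13.6057 / 361 = -0.03768891967 eV

The ratio is:
E_2/E_19 = (-3.40142500000) / (-0.03768891967)
E_2/E_19 = (-13.6057/4) / (-13.6057/361)
E_2/E_19 = 361/4
E_2/E_19 = 90.25000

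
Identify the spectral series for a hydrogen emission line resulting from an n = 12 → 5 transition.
Pfund series

The spectral series in hydrogen are named based on the final (lower) energy level:
- Lyman series: n_final = 1 (ultraviolet)
- Balmer series: n_final = 2 (visible/near-UV)
- Paschen series: n_final = 3 (infrared)
- Brackett series: n_final = 4 (infrared)
- Pfund series: n_final = 5 (far infrared)

Since this transition ends at n = 5, it belongs to the Pfund series.

For reference, this 12 → 5 line has photon energy
ΔE = 13.6057 eV × (1/5² - 1/12²) = 0.44974397222 eV,
corresponding to wavelength λ = hc/ΔE = 1239.84 eV·nm / 0.44974397222 eV = 2756.76847 nm in the far infrared region.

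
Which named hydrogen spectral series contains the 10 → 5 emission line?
Pfund series

The spectral series in hydrogen are named based on the final (lower) energy level:
- Lyman series: n_final = 1 (ultraviolet)
- Balmer series: n_final = 2 (visible/near-UV)
- Paschen series: n_final = 3 (infrared)
- Brackett series: n_final = 4 (infrared)
- Pfund series: n_final = 5 (far infrared)

Since this transition ends at n = 5, it belongs to the Pfund series.

For reference, this 10 → 5 line has photon energy
ΔE = 13.6057 eV × (1/5² - 1/10²) = 0.4081710000 eV,
corresponding to wavelength λ = hc/ΔE = 1239.84 eV·nm / 0.4081710000 eV = 3037.5504 nm in the far infrared region.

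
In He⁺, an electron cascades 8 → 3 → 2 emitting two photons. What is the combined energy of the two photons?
12.755344 eV

The energy levels of He⁺ are E_n = -13.6057 × 2² / n² eV.

First transition (8 → 3):
ΔE₁ = |E_3 - E_8|
ΔE₁ = |-6.046977777778 - (-0.850356250000)| = 5.196621528 eV

Second transition (3 → 2):
ΔE₂ = |E_2 - E_3|
ΔE₂ = |-13.605700000000 - (-6.046977777778)| = 7.558722222 eV

Total energy released:
E_total = ΔE₁ + ΔE₂ = 5.196621528 + 7.558722222 = 12.755344 eV

Note: This equals the direct transition 8 → 2: 12.755344 eV ✓
Energy is conserved regardless of the path taken.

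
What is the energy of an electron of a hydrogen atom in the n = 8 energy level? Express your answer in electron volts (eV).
-0.2126 eV

The energy levels of a hydrogen-like atom are given by:
E_n = -13.6057 eV / n²

For n = 8:
E_8 = -13.6057 eV / 8²
E_8 = -13.6057 eV / 64
E_8 = -0.2126 eV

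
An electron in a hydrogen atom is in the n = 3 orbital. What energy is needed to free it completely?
1.51174 eV

The ionization energy is the energy needed to remove the electron completely (n → ∞).

For hydrogen, E_n = -13.6057 eV / n².

At n = 3: E_3 = -13.6057 / 3² = -1.51174444 eV
At n = ∞: E_∞ = 0 eV

Ionization energy = E_∞ - E_3 = 0 - (-1.51174444) = 1.51174444 eV
Ionization energy ≈ 1.51174 eV

This is also called the binding energy of the electron in state n = 3.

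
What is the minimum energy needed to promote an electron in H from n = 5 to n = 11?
0.4318 eV

The energy levels of a hydrogen-like atom are E_n = -13.6057 eV / n².

Energy at n = 5: E_5 = -13.6057 / 5² = -0.5442280 eV
Energy at n = 11: E_11 = -13.6057 / 11² = -0.1124438 eV

The excitation energy is the difference:
ΔE = E_11 - E_5
ΔE = -0.1124438 - (-0.5442280)
ΔE = 0.4318 eV

Since this is positive, energy must be absorbed (photon absorption).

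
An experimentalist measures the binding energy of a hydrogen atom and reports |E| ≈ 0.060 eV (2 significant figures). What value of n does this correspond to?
n = 15

The exact energy levels follow E_n = -13.6057 eV / n².

The measured value (-0.060 eV) is reported to only 2 significant figures, so we must test candidate n values and see which one matches to that precision.

Candidate energies:
  n = 13:  E = -13.6057/13² = -0.08051 eV
  n = 14:  E = -13.6057/14² = -0.06942 eV
  n = 15:  E = -13.6057/15² = -0.06047 eV  ← matches
  n = 16:  E = -13.6057/16² = -0.05315 eV
  n = 17:  E = -13.6057/17² = -0.04708 eV

Checking against the measurement of -0.060 eV (2 sig figs), only n = 15 agrees:
E_15 = -0.06047 eV, which rounds to -0.060 eV ✓

Therefore n = 15.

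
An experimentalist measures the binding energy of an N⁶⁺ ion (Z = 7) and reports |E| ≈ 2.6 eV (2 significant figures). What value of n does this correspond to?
n = 16

The exact energy levels follow E_n = -13.6057 Z² / n² eV with Z = 7.

The measured value (-2.6 eV) is reported to only 2 significant figures, so we must test candidate n values and see which one matches to that precision.

Candidate energies:
  n = 14:  E = -13.6057 × 7² / 14² = -3.40143 eV
  n = 15:  E = -13.6057 × 7² / 15² = -2.96302 eV
  n = 16:  E = -13.6057 × 7² / 16² = -2.60422 eV  ← matches
  n = 17:  E = -13.6057 × 7² / 17² = -2.30685 eV
  n = 18:  E = -13.6057 × 7² / 18² = -2.05765 eV

Checking against the measurement of -2.6 eV (2 sig figs), only n = 16 agrees:
E_16 = -2.60422 eV, which rounds to -2.6 eV ✓

Therefore n = 16.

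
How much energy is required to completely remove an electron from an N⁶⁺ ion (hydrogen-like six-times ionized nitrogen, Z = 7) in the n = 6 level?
18.518869 eV

The ionization energy is the energy needed to remove the electron completely (n → ∞).

For a hydrogen-like ion with Z = 7, E_n = -13.6057 Z² / n² eV.

At n = 6: E_6 = -13.6057 × 7² / 6² = -18.518869444 eV
At n = ∞: E_∞ = 0 eV

Ionization energy = E_∞ - E_6 = 0 - (-18.518869444) = 18.518869444 eV
Ionization energy ≈ 18.518869 eV

This is also called the binding energy of the electron in state n = 6.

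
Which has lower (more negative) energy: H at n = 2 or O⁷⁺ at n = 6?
O⁷⁺ at n = 6 (E = -24.18791 eV)

Using E_n = -13.6057 Z² / n² eV:

H (Z = 1) at n = 2:
E = -13.6057 × 1² / 2² = -13.6057 × 1 / 4 = -3.40142500 eV

O⁷⁺ (Z = 8) at n = 6:
E = -13.6057 × 8² / 6² = -13.6057 × 64 / 36 = -24.18791111 eV

Since -24.18791111 eV < -3.40142500 eV,
O⁷⁺ at n = 6 is more tightly bound (requires more energy to ionize).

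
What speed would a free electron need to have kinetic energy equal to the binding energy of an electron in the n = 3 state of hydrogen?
7.29231e+05 m/s (or 0.24325% of c)

The binding energy at n = 3 for hydrogen is:
E_3 = -13.6057/3² = -1.51174444 eV
|E_3| = 1.51174444 eV

Convert to Joules:
KE = 1.51174444 eV × (1.602177 × 10⁻¹⁹ J/eV) = 2.4220822e-19 J

Using KE = ½mv²:
v = √(2·KE/m_e)
v = √(2 × 2.4220822e-19 J / 9.10938 × 10⁻³¹ kg)
v = 7.29231e+05 m/s

This is approximately 0.24325% the speed of light.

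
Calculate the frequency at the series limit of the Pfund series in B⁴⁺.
3.28984e+15 Hz

The series limit corresponds to the transition from n = ∞ to n = 5.
This is the highest energy (shortest wavelength) transition in the Pfund series.

E_∞ = 0 eV
E_5 = -13.6057 × 5² / 5² = -13.6057000 eV

Energy at series limit:
ΔE = E_∞ - E_5 = 0 - (-13.6057000) = 13.6057000 eV
E = 13.6057000 eV × (1.602177 × 10⁻¹⁹ J/eV) = 2.1798740e-18 J
f = E/h = 2.1798740e-18 J / (6.62607 × 10⁻³⁴ J·s) = 3.28984e+15 Hz

This energy equals the ionization energy from the n = 5 state of B⁴⁺.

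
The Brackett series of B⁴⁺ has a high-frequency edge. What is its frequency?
5.14e+15 Hz

The series limit corresponds to the transition from n = ∞ to n = 4.
This is the highest energy (shortest wavelength) transition in the Brackett series.

E_∞ = 0 eV
E_4 = -13.6057 × 5² / 4² = -21.2589063 eV

Energy at series limit:
ΔE = E_∞ - E_4 = 0 - (-21.2589063) = 21.2589063 eV
E = 21.2589063 eV × (1.602177 × 10⁻¹⁹ J/eV) = 3.4061e-18 J
f = E/h = 3.4061e-18 J / (6.62607 × 10⁻³⁴ J·s) = 5.14e+15 Hz

This energy equals the ionization energy from the n = 4 state of B⁴⁺.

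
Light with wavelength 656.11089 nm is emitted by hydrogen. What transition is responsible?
n = 3 → n = 2

First, find the photon energy from the wavelength (hc = 1239.84 eV·nm):
E = hc/λ = 1239.84 eV·nm / 656.11089 nm = 1.8896806 eV

The energy levels of hydrogen satisfy E_n = -13.6057 / n² eV, so an emission n_i → n_f releases
ΔE = 13.6057 × (1/n_f² − 1/n_i²) eV.

Setting ΔE equal to the photon energy:
1/n_f² − 1/n_i² = 1.8896806 / 13.6057 = 0.13888889

Since 1/n_i² must be positive, we need 1/n_f² > 0.13888889, i.e. n_f ≤ 2. For each allowed n_f, solve n_i = (1/n_f² − 0.13888889)^(−1/2) and check whether it is a whole number:
  n_f = 1: 1/n_i² = 1.00000000 − 0.13888889 = 0.86111111 → n_i = 1.078  (not an integer) ✗
  n_f = 2: 1/n_i² = 0.25000000 − 0.13888889 = 0.11111111 → n_i = 3.000  → integer, n_i = 3 ✓

Only n_f = 2 gives an integer upper level, n_i = 3.

The transition is from n = 3 to n = 2 (emission).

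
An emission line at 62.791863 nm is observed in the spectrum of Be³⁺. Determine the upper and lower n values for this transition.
n = 7 → n = 3

First, find the photon energy from the wavelength (hc = 1239.84 eV·nm):
E = hc/λ = 1239.84 eV·nm / 62.791863 nm = 19.745234 eV

The energy levels of Be³⁺ satisfy E_n = -13.6057 × 4² / n² eV, so an emission n_i → n_f releases
ΔE = 13.6057 × 4² × (1/n_f² − 1/n_i²) eV.

Setting ΔE equal to the photon energy:
1/n_f² − 1/n_i² = 19.745234 / (13.6057 × 4²) = 0.090702950

Since 1/n_i² must be positive, we need 1/n_f² > 0.090702950, i.e. n_f ≤ 3. For each allowed n_f, solve n_i = (1/n_f² − 0.090702950)^(−1/2) and check whether it is a whole number:
  n_f = 1: 1/n_i² = 1.000000000 − 0.090702950 = 0.909297050 → n_i = 1.049  (not an integer) ✗
  n_f = 2: 1/n_i² = 0.250000000 − 0.090702950 = 0.159297050 → n_i = 2.506  (not an integer) ✗
  n_f = 3: 1/n_i² = 0.111111111 − 0.090702950 = 0.020408161 → n_i = 7.000  → integer, n_i = 7 ✓

Only n_f = 3 gives an integer upper level, n_i = 7.

The transition is from n = 7 to n = 3 (emission).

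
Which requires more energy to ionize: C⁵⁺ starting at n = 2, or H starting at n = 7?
C⁵⁺ at n = 2 (E = -122.45 eV)

Using E_n = -13.6057 Z² / n² eV:

C⁵⁺ (Z = 6) at n = 2:
E = -13.6057 × 6² / 2² = -13.6057 × 36 / 4 = -122.45130 eV

H (Z = 1) at n = 7:
E = -13.6057 × 1² / 7² = -13.6057 × 1 / 49 = -0.27767 eV

Since -122.45130 eV < -0.27767 eV,
C⁵⁺ at n = 2 is more tightly bound (requires more energy to ionize).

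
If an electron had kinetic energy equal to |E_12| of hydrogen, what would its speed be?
1.823e+05 m/s (or 0.060811% of c)

The binding energy at n = 12 for hydrogen is:
E_12 = -13.6057/12² = -0.09448403 eV
|E_12| = 0.09448403 eV

Convert to Joules:
KE = 0.09448403 eV × (1.602177 × 10⁻¹⁹ J/eV) = 1.51380e-20 J

Using KE = ½mv²:
v = √(2·KE/m_e)
v = √(2 × 1.51380e-20 J / 9.10938 × 10⁻³¹ kg)
v = 1.823e+05 m/s

This is approximately 0.060811% the speed of light.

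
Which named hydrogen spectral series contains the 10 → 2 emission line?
Balmer series

The spectral series in hydrogen are named based on the final (lower) energy level:
- Lyman series: n_final = 1 (ultraviolet)
- Balmer series: n_final = 2 (visible/near-UV)
- Paschen series: n_final = 3 (infrared)
- Brackett series: n_final = 4 (infrared)
- Pfund series: n_final = 5 (far infrared)

Since this transition ends at n = 2, it belongs to the Balmer series.

For reference, this 10 → 2 line has photon energy
ΔE = 13.6057 eV × (1/2² - 1/10²) = 3.26536800 eV,
corresponding to wavelength λ = hc/ΔE = 1239.84 eV·nm / 3.26536800 eV = 379.6938 nm in the visible/near-UV region.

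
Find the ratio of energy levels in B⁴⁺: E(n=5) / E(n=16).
10.240

Using E_n = -13.6057 Z² / n² eV with Z = 5:

E_5 = -13.6057 × 5² / 5² = -340.1425 / 25 = -13.605700000 eV
E_16 = -13.6057 × 5² / 16² = -340.1425 / 256 = -1.328681641 eV

The ratio is:
E_5/E_16 = (-13.605700000) / (-1.328681641)
E_5/E_16 = (-340.1425/25) / (-340.1425/256)
E_5/E_16 = 256/25
E_5/E_16 = 10.240
(Note: the Z² factors cancel in the ratio.)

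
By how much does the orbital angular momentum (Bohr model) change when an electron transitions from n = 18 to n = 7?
1.16e-33 J·s (or 11ℏ)

In the Bohr model, L_n = nℏ where ℏ = 1.0546e-34 J·s.

L_18 = 18ℏ = 1.8983e-33 J·s
L_7 = 7ℏ = 7.3822e-34 J·s

ΔL = L_18 - L_7 = (18 - 7)ℏ = 11ℏ
ΔL = 11 × 1.0546e-34 J·s = 1.16e-33 J·s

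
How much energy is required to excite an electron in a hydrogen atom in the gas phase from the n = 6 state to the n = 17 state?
0.33 eV

The energy levels of a hydrogen-like atom are E_n = -13.6057 eV / n².

Energy at n = 6: E_6 = -13.6057 / 6² = -0.37794 eV
Energy at n = 17: E_17 = -13.6057 / 17² = -0.04708 eV

The excitation energy is the difference:
ΔE = E_17 - E_6
ΔE = -0.04708 - (-0.37794)
ΔE = 0.33 eV

Since this is positive, energy must be absorbed (photon absorption).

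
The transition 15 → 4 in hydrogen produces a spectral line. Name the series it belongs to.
Brackett series

The spectral series in hydrogen are named based on the final (lower) energy level:
- Lyman series: n_final = 1 (ultraviolet)
- Balmer series: n_final = 2 (visible/near-UV)
- Paschen series: n_final = 3 (infrared)
- Brackett series: n_final = 4 (infrared)
- Pfund series: n_final = 5 (far infrared)

Since this transition ends at n = 4, it belongs to the Brackett series.

For reference, this 15 → 4 line has photon energy
ΔE = 13.6057 eV × (1/4² - 1/15²) = 0.78988647 eV,
corresponding to wavelength λ = hc/ΔE = 1239.84 eV·nm / 0.78988647 eV = 1569.64 nm in the infrared region.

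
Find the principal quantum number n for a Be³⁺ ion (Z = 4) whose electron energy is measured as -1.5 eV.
n = 12

The exact energy levels follow E_n = -13.6057 Z² / n² eV with Z = 4.

The measured value (-1.5 eV) is reported to only 2 significant figures, so we must test candidate n values and see which one matches to that precision.

Candidate energies:
  n = 10:  E = -13.6057 × 4² / 10² = -2.17691 eV
  n = 11:  E = -13.6057 × 4² / 11² = -1.79910 eV
  n = 12:  E = -13.6057 × 4² / 12² = -1.51174 eV  ← matches
  n = 13:  E = -13.6057 × 4² / 13² = -1.28811 eV
  n = 14:  E = -13.6057 × 4² / 14² = -1.11067 eV

Checking against the measurement of -1.5 eV (2 sig figs), only n = 12 agrees:
E_12 = -1.51174 eV, which rounds to -1.5 eV ✓

Therefore n = 12.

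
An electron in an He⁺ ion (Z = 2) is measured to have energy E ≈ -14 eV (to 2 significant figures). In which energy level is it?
n = 2

The exact energy levels follow E_n = -13.6057 Z² / n² eV with Z = 2.

The measured value (-14 eV) is reported to only 2 significant figures, so we must test candidate n values and see which one matches to that precision.

Candidate energies:
  n = 1:  E = -13.6057 × 2² / 1² = -54.42280 eV
  n = 2:  E = -13.6057 × 2² / 2² = -13.60570 eV  ← matches
  n = 3:  E = -13.6057 × 2² / 3² = -6.04698 eV
  n = 4:  E = -13.6057 × 2² / 4² = -3.40143 eV

Checking against the measurement of -14 eV (2 sig figs), only n = 2 agrees:
E_2 = -13.60570 eV, which rounds to -14 eV ✓

Therefore n = 2.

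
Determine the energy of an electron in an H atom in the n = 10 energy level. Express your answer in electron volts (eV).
-0.14 eV

The energy levels of a hydrogen-like atom are given by:
E_n = -13.6057 eV / n²

For n = 10:
E_10 = -13.6057 eV / 10²
E_10 = -13.6057 eV / 100
E_10 = -0.14 eV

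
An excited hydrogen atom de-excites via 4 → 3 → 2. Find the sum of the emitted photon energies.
2.5511 eV

The energy levels of hydrogen are E_n = -13.6057 / n² eV.

First transition (4 → 3):
ΔE₁ = |E_3 - E_4|
ΔE₁ = |-1.5117444444 - (-0.8503562500)| = 0.6613882 eV

Second transition (3 → 2):
ΔE₂ = |E_2 - E_3|
ΔE₂ = |-3.4014250000 - (-1.5117444444)| = 1.8896806 eV

Total energy released:
E_total = ΔE₁ + ΔE₂ = 0.6613882 + 1.8896806 = 2.5511 eV

Note: This equals the direct transition 4 → 2: 2.5511 eV ✓
Energy is conserved regardless of the path taken.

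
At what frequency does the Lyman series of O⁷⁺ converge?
2.11e+17 Hz

The series limit corresponds to the transition from n = ∞ to n = 1.
This is the highest energy (shortest wavelength) transition in the Lyman series.

E_∞ = 0 eV
E_1 = -13.6057 × 8² / 1² = -870.7648 eV

Energy at series limit:
ΔE = E_∞ - E_1 = 0 - (-870.7648) = 870.7648 eV
E = 870.7648 eV × (1.602177 × 10⁻¹⁹ J/eV) = 1.3951e-16 J
f = E/h = 1.3951e-16 J / (6.62607 × 10⁻³⁴ J·s) = 2.11e+17 Hz

This energy equals the ionization energy from the n = 1 state of O⁷⁺.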